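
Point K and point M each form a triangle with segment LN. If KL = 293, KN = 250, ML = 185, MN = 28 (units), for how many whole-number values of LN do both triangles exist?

From triangle KLN: 43 < LN < 543.
From triangle MLN: 157 < LN < 213.
Intersection: 157 < LN < 213, so integers 158 through 212: 55 values.

55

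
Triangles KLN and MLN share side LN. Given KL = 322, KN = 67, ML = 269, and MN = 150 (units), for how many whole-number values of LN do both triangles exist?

From triangle KLN: 255 < LN < 389.
From triangle MLN: 119 < LN < 419.
Intersection: 255 < LN < 389, so integers 256 through 388: 133 values.

133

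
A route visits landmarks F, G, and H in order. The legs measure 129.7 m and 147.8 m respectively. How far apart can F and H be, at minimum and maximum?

18.1 ≤ FH ≤ 277.5 m

By the triangle inequality, |129.7 − 147.8| ≤ FH ≤ 129.7 + 147.8.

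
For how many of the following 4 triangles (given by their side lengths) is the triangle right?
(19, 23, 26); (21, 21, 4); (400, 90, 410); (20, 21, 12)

1

(19,23,26): 19²+23² = 890 > 676 = 26² → acute
(21,21,4): 4²+21² = 457 > 441 = 21² → acute
(400,90,410): 90²+400² = 168100 = 410² → right
(20,21,12): 12²+20² = 544 > 441 = 21² → acute
1 of the 4 is right.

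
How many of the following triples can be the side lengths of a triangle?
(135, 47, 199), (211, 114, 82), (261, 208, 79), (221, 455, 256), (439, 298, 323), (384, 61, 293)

(47,135,199): 47+135 ≤ 199 → not valid
(82,114,211): 82+114 ≤ 211 → not valid
(79,208,261): 79+208 > 261 → valid
(221,256,455): 221+256 > 455 → valid
(298,323,439): 298+323 > 439 → valid
(61,293,384): 61+293 ≤ 384 → not valid
3 of the 6 triples form a triangle.

3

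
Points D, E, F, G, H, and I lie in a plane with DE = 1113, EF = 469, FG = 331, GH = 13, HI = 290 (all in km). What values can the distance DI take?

10 ≤ DI ≤ 2216 km

The maximum is all hops collinear in one direction: 1113 + 469 + 331 + 13 + 290 = 2216.
The longest hop is 1113; the others sum to 1103. Folding the others back against it leaves at least 1113 − 1103 = 10.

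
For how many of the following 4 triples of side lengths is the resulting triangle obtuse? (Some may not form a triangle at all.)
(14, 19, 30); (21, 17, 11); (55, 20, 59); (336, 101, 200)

3

(14,19,30): 14²+19² = 557 < 900 = 30² → obtuse
(21,17,11): 11²+17² = 410 < 441 = 21² → obtuse
(55,20,59): 20²+55² = 3425 < 3481 = 59² → obtuse
(336,101,200): 101+200 ≤ 336, not a triangle
3 of the 4 are obtuse.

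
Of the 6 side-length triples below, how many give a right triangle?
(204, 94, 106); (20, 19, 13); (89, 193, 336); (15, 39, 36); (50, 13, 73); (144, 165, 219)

(204,94,106): 94+106 ≤ 204, not a triangle
(20,19,13): 13²+19² = 530 > 400 = 20² → acute
(89,193,336): 89+193 ≤ 336, not a triangle
(15,39,36): 15²+36² = 1521 = 39² → right
(50,13,73): 13+50 ≤ 73, not a triangle
(144,165,219): 144²+165² = 47961 = 219² → right
2 of the 6 are right.

2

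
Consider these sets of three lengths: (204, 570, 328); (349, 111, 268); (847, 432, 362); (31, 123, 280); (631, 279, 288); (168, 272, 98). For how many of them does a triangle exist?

1

(204,328,570): 204+328 ≤ 570 → not valid
(111,268,349): 111+268 > 349 → valid
(362,432,847): 362+432 ≤ 847 → not valid
(31,123,280): 31+123 ≤ 280 → not valid
(279,288,631): 279+288 ≤ 631 → not valid
(98,168,272): 98+168 ≤ 272 → not valid
1 of the 6 triples forms a triangle.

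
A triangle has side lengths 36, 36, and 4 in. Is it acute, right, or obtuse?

acute

Compare the square of the longest side to the sum of squares of the other two: 4² + 36² = 1312 > 1296 = 36².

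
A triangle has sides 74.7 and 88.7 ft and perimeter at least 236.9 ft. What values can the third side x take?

73.5 ≤ x < 163.4

Triangle inequality alone gives 14.0 < x < 163.4.
The perimeter condition gives x ≥ 236.9 − 74.7 − 88.7 = 73.5.
Intersecting the two: 73.5 ≤ x < 163.4.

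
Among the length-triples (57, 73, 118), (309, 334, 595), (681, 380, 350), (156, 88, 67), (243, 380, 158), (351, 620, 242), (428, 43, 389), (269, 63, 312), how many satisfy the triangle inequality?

(57,73,118): 57+73 > 118 → valid
(309,334,595): 309+334 > 595 → valid
(350,380,681): 350+380 > 681 → valid
(67,88,156): 67+88 ≤ 156 → not valid
(158,243,380): 158+243 > 380 → valid
(242,351,620): 242+351 ≤ 620 → not valid
(43,389,428): 43+389 > 428 → valid
(63,269,312): 63+269 > 312 → valid
6 of the 8 triples form a triangle.

6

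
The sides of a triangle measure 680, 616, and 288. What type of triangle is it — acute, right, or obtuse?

right

Compare the square of the longest side to the sum of squares of the other two: 288² + 616² = 462400 = 680².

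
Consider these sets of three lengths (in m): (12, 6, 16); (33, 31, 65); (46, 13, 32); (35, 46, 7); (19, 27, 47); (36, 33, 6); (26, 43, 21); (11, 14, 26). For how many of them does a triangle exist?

3

(6,12,16): 6+12 > 16 → valid
(31,33,65): 31+33 ≤ 65 → not valid
(13,32,46): 13+32 ≤ 46 → not valid
(7,35,46): 7+35 ≤ 46 → not valid
(19,27,47): 19+27 ≤ 47 → not valid
(6,33,36): 6+33 > 36 → valid
(21,26,43): 21+26 > 43 → valid
(11,14,26): 11+14 ≤ 26 → not valid
3 of the 8 triples form a triangle.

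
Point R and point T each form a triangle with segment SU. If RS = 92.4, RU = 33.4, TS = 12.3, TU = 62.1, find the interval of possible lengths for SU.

From triangle RSU: |92.4 − 33.4| < SU < 92.4 + 33.4, i.e. 59.0 < SU < 125.8.
From triangle TSU: 49.8 < SU < 74.4.
Both must hold, so SU lies in the intersection.

59.0 < SU < 74.4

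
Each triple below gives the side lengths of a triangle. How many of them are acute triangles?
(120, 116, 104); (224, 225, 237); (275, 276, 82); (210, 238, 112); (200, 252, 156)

(120,116,104): 104²+116² = 24272 > 14400 = 120² → acute
(224,225,237): 224²+225² = 100801 > 56169 = 237² → acute
(275,276,82): 82²+275² = 82349 > 76176 = 276² → acute
(210,238,112): 112²+210² = 56644 = 238² → right
(200,252,156): 156²+200² = 64336 > 63504 = 252² → acute
4 of the 5 are acute.

4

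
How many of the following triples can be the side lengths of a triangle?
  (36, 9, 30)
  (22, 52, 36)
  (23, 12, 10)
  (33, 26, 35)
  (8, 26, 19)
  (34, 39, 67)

(9,30,36): 9+30 > 36 → valid
(22,36,52): 22+36 > 52 → valid
(10,12,23): 10+12 ≤ 23 → not valid
(26,33,35): 26+33 > 35 → valid
(8,19,26): 8+19 > 26 → valid
(34,39,67): 34+39 > 67 → valid
5 of the 6 triples form a triangle.

5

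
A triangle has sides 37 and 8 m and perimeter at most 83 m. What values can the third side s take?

Triangle inequality alone gives 29 < s < 45.
The perimeter condition gives s ≤ 83 − 37 − 8 = 38.
Intersecting the two: 29 < s ≤ 38.

29 < s ≤ 38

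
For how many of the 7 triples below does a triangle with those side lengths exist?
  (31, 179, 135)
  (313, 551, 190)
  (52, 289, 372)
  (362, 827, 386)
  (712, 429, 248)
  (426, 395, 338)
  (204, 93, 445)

1

(31,135,179): 31+135 ≤ 179 → not valid
(190,313,551): 190+313 ≤ 551 → not valid
(52,289,372): 52+289 ≤ 372 → not valid
(362,386,827): 362+386 ≤ 827 → not valid
(248,429,712): 248+429 ≤ 712 → not valid
(338,395,426): 338+395 > 426 → valid
(93,204,445): 93+204 ≤ 445 → not valid
1 of the 7 triples forms a triangle.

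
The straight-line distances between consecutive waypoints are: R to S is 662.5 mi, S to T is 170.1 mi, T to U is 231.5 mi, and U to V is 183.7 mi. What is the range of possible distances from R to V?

The maximum is all hops collinear in one direction: 662.5 + 170.1 + 231.5 + 183.7 = 1247.8.
The longest hop is 662.5; the others sum to 585.3. Folding the others back against it leaves at least 662.5 − 585.3 = 77.2.

77.2 ≤ RV ≤ 1247.8 mi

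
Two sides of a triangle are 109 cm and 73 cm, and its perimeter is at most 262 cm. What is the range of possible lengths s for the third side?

36 < s ≤ 80

Triangle inequality alone gives 36 < s < 182.
The perimeter condition gives s ≤ 262 − 109 − 73 = 80.
Intersecting the two: 36 < s ≤ 80.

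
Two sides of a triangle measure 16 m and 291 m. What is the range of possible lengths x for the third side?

275 < x < 307

By the triangle inequality, x must be less than 16 + 291 = 307 and greater than |16 − 291| = 275.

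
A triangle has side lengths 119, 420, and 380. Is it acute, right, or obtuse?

Compare the square of the longest side to the sum of squares of the other two: 119² + 380² = 158561 < 176400 = 420².

obtuse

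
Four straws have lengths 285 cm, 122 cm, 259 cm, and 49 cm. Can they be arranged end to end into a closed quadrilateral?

A quadrilateral exists iff every side is shorter than the sum of the others — equivalently, the longest side is less than the sum of the rest.
Longest side 285 < 430 (sum of the remaining 3), so yes.

Yes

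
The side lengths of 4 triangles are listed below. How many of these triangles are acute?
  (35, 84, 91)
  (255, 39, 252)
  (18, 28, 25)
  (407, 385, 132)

1

(35,84,91): 35²+84² = 8281 = 91² → right
(255,39,252): 39²+252² = 65025 = 255² → right
(18,28,25): 18²+25² = 949 > 784 = 28² → acute
(407,385,132): 132²+385² = 165649 = 407² → right
1 of the 4 is acute.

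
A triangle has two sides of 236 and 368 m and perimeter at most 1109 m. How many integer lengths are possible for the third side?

Triangle inequality: 132 < x < 604. Perimeter ≤ 1109 gives x ≤ 1109 − 236 − 368 = 505.
So 132 < x ≤ 505; integers 133 through 505: 373 values.

373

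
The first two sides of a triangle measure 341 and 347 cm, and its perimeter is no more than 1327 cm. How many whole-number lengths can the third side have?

Triangle inequality: 6 < x < 688. Perimeter ≤ 1327 gives x ≤ 1327 − 341 − 347 = 639.
So 6 < x ≤ 639; integers 7 through 639: 633 values.

633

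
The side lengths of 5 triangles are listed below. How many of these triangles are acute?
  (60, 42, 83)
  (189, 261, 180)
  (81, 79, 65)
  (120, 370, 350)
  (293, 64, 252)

(60,42,83): 42²+60² = 5364 < 6889 = 83² → obtuse
(189,261,180): 180²+189² = 68121 = 261² → right
(81,79,65): 65²+79² = 10466 > 6561 = 81² → acute
(120,370,350): 120²+350² = 136900 = 370² → right
(293,64,252): 64²+252² = 67600 < 85849 = 293² → obtuse
1 of the 5 is acute.

1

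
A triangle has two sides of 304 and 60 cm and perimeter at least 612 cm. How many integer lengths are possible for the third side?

Triangle inequality: 244 < x < 364. Perimeter ≥ 612 gives x ≥ 612 − 304 − 60 = 248.
So 248 ≤ x < 364; integers 248 through 363: 116 values.

116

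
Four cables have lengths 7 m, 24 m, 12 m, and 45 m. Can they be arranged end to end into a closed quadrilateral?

No

For a quadrilateral, each side must be shorter than the sum of the others.
Here the longest side is 45, but the remaining 3 sides sum to only 43.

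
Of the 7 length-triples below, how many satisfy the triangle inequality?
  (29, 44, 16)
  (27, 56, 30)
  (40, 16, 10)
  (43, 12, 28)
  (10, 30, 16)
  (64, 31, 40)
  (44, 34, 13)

(16,29,44): 16+29 > 44 → valid
(27,30,56): 27+30 > 56 → valid
(10,16,40): 10+16 ≤ 40 → not valid
(12,28,43): 12+28 ≤ 43 → not valid
(10,16,30): 10+16 ≤ 30 → not valid
(31,40,64): 31+40 > 64 → valid
(13,34,44): 13+34 > 44 → valid
4 of the 7 triples form a triangle.

4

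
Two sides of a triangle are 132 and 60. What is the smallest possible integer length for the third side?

The third side must be strictly greater than |132 − 60| = 72.
The smallest integer above 72 is 73.

73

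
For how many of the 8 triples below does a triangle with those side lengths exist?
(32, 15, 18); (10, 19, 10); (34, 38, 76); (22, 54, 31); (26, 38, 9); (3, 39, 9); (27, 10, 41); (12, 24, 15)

(15,18,32): 15+18 > 32 → valid
(10,10,19): 10+10 > 19 → valid
(34,38,76): 34+38 ≤ 76 → not valid
(22,31,54): 22+31 ≤ 54 → not valid
(9,26,38): 9+26 ≤ 38 → not valid
(3,9,39): 3+9 ≤ 39 → not valid
(10,27,41): 10+27 ≤ 41 → not valid
(12,15,24): 12+15 > 24 → valid
3 of the 8 triples form a triangle.

3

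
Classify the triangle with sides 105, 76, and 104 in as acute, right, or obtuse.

Compare the square of the longest side to the sum of squares of the other two: 76² + 104² = 16592 > 11025 = 105².

acute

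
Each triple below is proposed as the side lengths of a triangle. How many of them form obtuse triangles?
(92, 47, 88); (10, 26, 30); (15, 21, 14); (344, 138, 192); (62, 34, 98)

(92,47,88): 47²+88² = 9953 > 8464 = 92² → acute
(10,26,30): 10²+26² = 776 < 900 = 30² → obtuse
(15,21,14): 14²+15² = 421 < 441 = 21² → obtuse
(344,138,192): 138+192 ≤ 344, not a triangle
(62,34,98): 34+62 ≤ 98, not a triangle
2 of the 5 are obtuse.

2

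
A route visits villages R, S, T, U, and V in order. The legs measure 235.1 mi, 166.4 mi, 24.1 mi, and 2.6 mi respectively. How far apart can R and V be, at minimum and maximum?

42.0 ≤ RV ≤ 428.2 mi

The maximum is all hops collinear in one direction: 235.1 + 166.4 + 24.1 + 2.6 = 428.2.
The longest hop is 235.1; the others sum to 193.1. Folding the others back against it leaves at least 235.1 − 193.1 = 42.0.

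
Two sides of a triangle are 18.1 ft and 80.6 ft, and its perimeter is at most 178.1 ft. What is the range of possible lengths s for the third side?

62.5 < s ≤ 79.4

Triangle inequality alone gives 62.5 < s < 98.7.
The perimeter condition gives s ≤ 178.1 − 18.1 − 80.6 = 79.4.
Intersecting the two: 62.5 < s ≤ 79.4.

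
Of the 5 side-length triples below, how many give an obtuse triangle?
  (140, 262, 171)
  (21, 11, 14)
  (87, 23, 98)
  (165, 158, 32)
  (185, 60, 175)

4

(140,262,171): 140²+171² = 48841 < 68644 = 262² → obtuse
(21,11,14): 11²+14² = 317 < 441 = 21² → obtuse
(87,23,98): 23²+87² = 8098 < 9604 = 98² → obtuse
(165,158,32): 32²+158² = 25988 < 27225 = 165² → obtuse
(185,60,175): 60²+175² = 34225 = 185² → right
4 of the 5 are obtuse.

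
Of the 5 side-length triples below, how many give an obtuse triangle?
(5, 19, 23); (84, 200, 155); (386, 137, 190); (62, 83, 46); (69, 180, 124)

4

(5,19,23): 5²+19² = 386 < 529 = 23² → obtuse
(84,200,155): 84²+155² = 31081 < 40000 = 200² → obtuse
(386,137,190): 137+190 ≤ 386, not a triangle
(62,83,46): 46²+62² = 5960 < 6889 = 83² → obtuse
(69,180,124): 69²+124² = 20137 < 32400 = 180² → obtuse
4 of the 5 are obtuse.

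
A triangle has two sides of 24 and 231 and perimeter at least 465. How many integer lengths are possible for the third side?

45

Triangle inequality: 207 < x < 255. Perimeter ≥ 465 gives x ≥ 465 − 24 − 231 = 210.
So 210 ≤ x < 255; integers 210 through 254: 45 values.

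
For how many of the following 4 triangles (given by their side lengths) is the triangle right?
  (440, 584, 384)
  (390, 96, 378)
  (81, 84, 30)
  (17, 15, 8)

3

(440,584,384): 384²+440² = 341056 = 584² → right
(390,96,378): 96²+378² = 152100 = 390² → right
(81,84,30): 30²+81² = 7461 > 7056 = 84² → acute
(17,15,8): 8²+15² = 289 = 17² → right
3 of the 4 are right.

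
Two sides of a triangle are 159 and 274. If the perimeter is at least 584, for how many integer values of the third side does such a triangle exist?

Triangle inequality: 115 < x < 433. Perimeter ≥ 584 gives x ≥ 584 − 159 − 274 = 151.
So 151 ≤ x < 433; integers 151 through 432: 282 values.

282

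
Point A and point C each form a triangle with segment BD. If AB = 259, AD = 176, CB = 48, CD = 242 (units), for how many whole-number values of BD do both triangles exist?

95

From triangle ABD: 83 < BD < 435.
From triangle CBD: 194 < BD < 290.
Intersection: 194 < BD < 290, so integers 195 through 289: 95 values.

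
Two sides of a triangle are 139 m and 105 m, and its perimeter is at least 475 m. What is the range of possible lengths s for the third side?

231 ≤ s < 244 m

Triangle inequality alone gives 34 < s < 244.
The perimeter condition gives s ≥ 475 − 139 − 105 = 231.
Intersecting the two: 231 ≤ s < 244.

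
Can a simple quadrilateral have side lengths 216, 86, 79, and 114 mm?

Yes

A quadrilateral exists iff every side is shorter than the sum of the others — equivalently, the longest side is less than the sum of the rest.
Longest side 216 < 279 (sum of the remaining 3), so yes.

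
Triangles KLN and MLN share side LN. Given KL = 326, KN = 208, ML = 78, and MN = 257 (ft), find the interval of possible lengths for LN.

From triangle KLN: |326 − 208| < LN < 326 + 208, i.e. 118 < LN < 534.
From triangle MLN: 179 < LN < 335.
Both must hold, so LN lies in the intersection.

179 < LN < 335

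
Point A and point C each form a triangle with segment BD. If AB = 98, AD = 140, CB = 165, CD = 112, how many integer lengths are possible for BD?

From triangle ABD: 42 < BD < 238.
From triangle CBD: 53 < BD < 277.
Intersection: 53 < BD < 238, so integers 54 through 237: 184 values.

184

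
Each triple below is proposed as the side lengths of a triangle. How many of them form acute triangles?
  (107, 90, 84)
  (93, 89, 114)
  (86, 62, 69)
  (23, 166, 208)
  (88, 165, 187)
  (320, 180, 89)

(107,90,84): 84²+90² = 15156 > 11449 = 107² → acute
(93,89,114): 89²+93² = 16570 > 12996 = 114² → acute
(86,62,69): 62²+69² = 8605 > 7396 = 86² → acute
(23,166,208): 23+166 ≤ 208, not a triangle
(88,165,187): 88²+165² = 34969 = 187² → right
(320,180,89): 89+180 ≤ 320, not a triangle
3 of the 6 are acute.

3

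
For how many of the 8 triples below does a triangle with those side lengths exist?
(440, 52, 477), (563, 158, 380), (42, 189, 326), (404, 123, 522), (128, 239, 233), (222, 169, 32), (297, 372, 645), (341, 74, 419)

4

(52,440,477): 52+440 > 477 → valid
(158,380,563): 158+380 ≤ 563 → not valid
(42,189,326): 42+189 ≤ 326 → not valid
(123,404,522): 123+404 > 522 → valid
(128,233,239): 128+233 > 239 → valid
(32,169,222): 32+169 ≤ 222 → not valid
(297,372,645): 297+372 > 645 → valid
(74,341,419): 74+341 ≤ 419 → not valid
4 of the 8 triples form a triangle.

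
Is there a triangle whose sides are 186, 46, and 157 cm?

Yes

The longest side is 186, and the other two sum to 203.
Since 203 > 186, the triangle inequality holds.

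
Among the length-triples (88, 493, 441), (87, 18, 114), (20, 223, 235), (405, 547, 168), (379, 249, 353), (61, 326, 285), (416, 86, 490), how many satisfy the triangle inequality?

6

(88,441,493): 88+441 > 493 → valid
(18,87,114): 18+87 ≤ 114 → not valid
(20,223,235): 20+223 > 235 → valid
(168,405,547): 168+405 > 547 → valid
(249,353,379): 249+353 > 379 → valid
(61,285,326): 61+285 > 326 → valid
(86,416,490): 86+416 > 490 → valid
6 of the 7 triples form a triangle.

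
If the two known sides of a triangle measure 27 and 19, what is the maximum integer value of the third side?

45

The third side must be strictly less than 27 + 19 = 46.
The largest integer below 46 is 45.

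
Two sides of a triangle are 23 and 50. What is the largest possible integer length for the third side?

The third side must be strictly less than 23 + 50 = 73.
The largest integer below 73 is 72.

72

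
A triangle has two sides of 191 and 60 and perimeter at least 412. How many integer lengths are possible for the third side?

Triangle inequality: 131 < x < 251. Perimeter ≥ 412 gives x ≥ 412 − 191 − 60 = 161.
So 161 ≤ x < 251; integers 161 through 250: 90 values.

90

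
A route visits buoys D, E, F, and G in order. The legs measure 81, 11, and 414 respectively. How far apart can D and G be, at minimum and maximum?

322 ≤ DG ≤ 506

The maximum is all hops collinear in one direction: 81 + 11 + 414 = 506.
The longest hop is 414; the others sum to 92. Folding the others back against it leaves at least 414 − 92 = 322.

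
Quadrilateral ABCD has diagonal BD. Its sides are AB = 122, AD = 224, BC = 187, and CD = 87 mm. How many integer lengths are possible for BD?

171

From triangle ABD: 102 < BD < 346.
From triangle CBD: 100 < BD < 274.
Intersection: 102 < BD < 274, so integers 103 through 273: 171 values.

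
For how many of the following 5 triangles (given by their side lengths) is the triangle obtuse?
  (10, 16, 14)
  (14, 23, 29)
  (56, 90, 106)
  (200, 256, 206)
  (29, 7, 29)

1

(10,16,14): 10²+14² = 296 > 256 = 16² → acute
(14,23,29): 14²+23² = 725 < 841 = 29² → obtuse
(56,90,106): 56²+90² = 11236 = 106² → right
(200,256,206): 200²+206² = 82436 > 65536 = 256² → acute
(29,7,29): 7²+29² = 890 > 841 = 29² → acute
1 of the 5 is obtuse.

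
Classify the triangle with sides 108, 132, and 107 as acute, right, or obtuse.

acute

Compare the square of the longest side to the sum of squares of the other two: 107² + 108² = 23113 > 17424 = 132².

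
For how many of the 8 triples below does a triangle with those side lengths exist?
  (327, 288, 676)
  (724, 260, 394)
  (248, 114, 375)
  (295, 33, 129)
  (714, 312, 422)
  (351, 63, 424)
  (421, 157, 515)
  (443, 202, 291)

3

(288,327,676): 288+327 ≤ 676 → not valid
(260,394,724): 260+394 ≤ 724 → not valid
(114,248,375): 114+248 ≤ 375 → not valid
(33,129,295): 33+129 ≤ 295 → not valid
(312,422,714): 312+422 > 714 → valid
(63,351,424): 63+351 ≤ 424 → not valid
(157,421,515): 157+421 > 515 → valid
(202,291,443): 202+291 > 443 → valid
3 of the 8 triples form a triangle.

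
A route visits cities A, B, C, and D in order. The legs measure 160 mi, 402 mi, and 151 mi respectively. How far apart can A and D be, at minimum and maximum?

91 ≤ AD ≤ 713 mi

The maximum is all hops collinear in one direction: 160 + 402 + 151 = 713.
The longest hop is 402; the others sum to 311. Folding the others back against it leaves at least 402 − 311 = 91.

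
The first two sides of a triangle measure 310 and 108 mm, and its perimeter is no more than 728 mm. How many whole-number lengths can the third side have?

108

Triangle inequality: 202 < x < 418. Perimeter ≤ 728 gives x ≤ 728 − 310 − 108 = 310.
So 202 < x ≤ 310; integers 203 through 310: 108 values.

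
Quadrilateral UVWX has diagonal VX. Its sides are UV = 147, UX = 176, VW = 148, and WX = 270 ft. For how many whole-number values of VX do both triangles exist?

200

From triangle UVX: 29 < VX < 323.
From triangle WVX: 122 < VX < 418.
Intersection: 122 < VX < 323, so integers 123 through 322: 200 values.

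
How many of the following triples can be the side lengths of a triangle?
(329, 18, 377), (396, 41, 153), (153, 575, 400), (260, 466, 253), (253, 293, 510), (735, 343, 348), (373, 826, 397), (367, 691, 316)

(18,329,377): 18+329 ≤ 377 → not valid
(41,153,396): 41+153 ≤ 396 → not valid
(153,400,575): 153+400 ≤ 575 → not valid
(253,260,466): 253+260 > 466 → valid
(253,293,510): 253+293 > 510 → valid
(343,348,735): 343+348 ≤ 735 → not valid
(373,397,826): 373+397 ≤ 826 → not valid
(316,367,691): 316+367 ≤ 691 → not valid
2 of the 8 triples form a triangle.

2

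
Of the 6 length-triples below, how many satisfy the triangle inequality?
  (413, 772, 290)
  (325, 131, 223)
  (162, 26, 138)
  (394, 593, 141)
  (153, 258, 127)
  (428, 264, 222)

4

(290,413,772): 290+413 ≤ 772 → not valid
(131,223,325): 131+223 > 325 → valid
(26,138,162): 26+138 > 162 → valid
(141,394,593): 141+394 ≤ 593 → not valid
(127,153,258): 127+153 > 258 → valid
(222,264,428): 222+264 > 428 → valid
4 of the 6 triples form a triangle.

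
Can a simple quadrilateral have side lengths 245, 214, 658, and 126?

No

For a quadrilateral, each side must be shorter than the sum of the others.
Here the longest side is 658, but the remaining 3 sides sum to only 585.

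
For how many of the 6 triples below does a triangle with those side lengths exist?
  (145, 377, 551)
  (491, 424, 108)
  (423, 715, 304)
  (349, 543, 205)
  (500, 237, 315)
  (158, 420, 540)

(145,377,551): 145+377 ≤ 551 → not valid
(108,424,491): 108+424 > 491 → valid
(304,423,715): 304+423 > 715 → valid
(205,349,543): 205+349 > 543 → valid
(237,315,500): 237+315 > 500 → valid
(158,420,540): 158+420 > 540 → valid
5 of the 6 triples form a triangle.

5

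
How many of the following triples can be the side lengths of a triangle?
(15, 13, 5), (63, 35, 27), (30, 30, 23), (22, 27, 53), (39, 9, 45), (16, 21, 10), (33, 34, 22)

5

(5,13,15): 5+13 > 15 → valid
(27,35,63): 27+35 ≤ 63 → not valid
(23,30,30): 23+30 > 30 → valid
(22,27,53): 22+27 ≤ 53 → not valid
(9,39,45): 9+39 > 45 → valid
(10,16,21): 10+16 > 21 → valid
(22,33,34): 22+33 > 34 → valid
5 of the 7 triples form a triangle.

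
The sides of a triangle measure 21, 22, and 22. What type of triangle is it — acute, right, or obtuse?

Compare the square of the longest side to the sum of squares of the other two: 21² + 22² = 925 > 484 = 22².

acute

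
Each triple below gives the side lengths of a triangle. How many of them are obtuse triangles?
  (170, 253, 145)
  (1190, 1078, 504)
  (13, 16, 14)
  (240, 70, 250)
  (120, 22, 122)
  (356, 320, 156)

(170,253,145): 145²+170² = 49925 < 64009 = 253² → obtuse
(1190,1078,504): 504²+1078² = 1416100 = 1190² → right
(13,16,14): 13²+14² = 365 > 256 = 16² → acute
(240,70,250): 70²+240² = 62500 = 250² → right
(120,22,122): 22²+120² = 14884 = 122² → right
(356,320,156): 156²+320² = 126736 = 356² → right
1 of the 6 is obtuse.

1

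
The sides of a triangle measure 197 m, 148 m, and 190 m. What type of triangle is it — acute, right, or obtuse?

Compare the square of the longest side to the sum of squares of the other two: 148² + 190² = 58004 > 38809 = 197².

acute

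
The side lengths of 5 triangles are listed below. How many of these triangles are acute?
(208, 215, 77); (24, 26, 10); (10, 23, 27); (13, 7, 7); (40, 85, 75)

(208,215,77): 77²+208² = 49193 > 46225 = 215² → acute
(24,26,10): 10²+24² = 676 = 26² → right
(10,23,27): 10²+23² = 629 < 729 = 27² → obtuse
(13,7,7): 7²+7² = 98 < 169 = 13² → obtuse
(40,85,75): 40²+75² = 7225 = 85² → right
1 of the 5 is acute.

1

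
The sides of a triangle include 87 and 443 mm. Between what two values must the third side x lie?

By the triangle inequality, x must be less than 87 + 443 = 530 and greater than |87 − 443| = 356.

356 < x < 530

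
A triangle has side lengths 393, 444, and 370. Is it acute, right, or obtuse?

acute

Compare the square of the longest side to the sum of squares of the other two: 370² + 393² = 291349 > 197136 = 444².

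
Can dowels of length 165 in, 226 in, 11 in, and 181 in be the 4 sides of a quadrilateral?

A quadrilateral exists iff every side is shorter than the sum of the others — equivalently, the longest side is less than the sum of the rest.
Longest side 226 < 357 (sum of the remaining 3), so yes.

Yes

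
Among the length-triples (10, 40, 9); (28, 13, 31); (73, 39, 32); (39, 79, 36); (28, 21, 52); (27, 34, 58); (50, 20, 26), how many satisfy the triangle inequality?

(9,10,40): 9+10 ≤ 40 → not valid
(13,28,31): 13+28 > 31 → valid
(32,39,73): 32+39 ≤ 73 → not valid
(36,39,79): 36+39 ≤ 79 → not valid
(21,28,52): 21+28 ≤ 52 → not valid
(27,34,58): 27+34 > 58 → valid
(20,26,50): 20+26 ≤ 50 → not valid
2 of the 7 triples form a triangle.

2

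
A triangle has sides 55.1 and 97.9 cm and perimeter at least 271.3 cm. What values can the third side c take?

Triangle inequality alone gives 42.8 < c < 153.0.
The perimeter condition gives c ≥ 271.3 − 55.1 − 97.9 = 118.3.
Intersecting the two: 118.3 ≤ c < 153.0.

118.3 ≤ c < 153.0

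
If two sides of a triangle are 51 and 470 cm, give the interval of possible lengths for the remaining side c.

By the triangle inequality, c must be less than 51 + 470 = 521 and greater than |51 − 470| = 419.

419 < c < 521 (cm)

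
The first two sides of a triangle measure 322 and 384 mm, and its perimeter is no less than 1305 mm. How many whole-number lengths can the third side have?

Triangle inequality: 62 < x < 706. Perimeter ≥ 1305 gives x ≥ 1305 − 322 − 384 = 599.
So 599 ≤ x < 706; integers 599 through 705: 107 values.

107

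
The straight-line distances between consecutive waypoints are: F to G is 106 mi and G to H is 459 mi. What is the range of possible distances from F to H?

353 ≤ FH ≤ 565 mi

By the triangle inequality, |106 − 459| ≤ FH ≤ 106 + 459.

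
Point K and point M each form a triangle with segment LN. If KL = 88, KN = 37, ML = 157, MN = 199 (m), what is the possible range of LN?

From triangle KLN: |88 − 37| < LN < 88 + 37, i.e. 51 < LN < 125.
From triangle MLN: 42 < LN < 356.
Both must hold, so LN lies in the intersection.

51 < LN < 125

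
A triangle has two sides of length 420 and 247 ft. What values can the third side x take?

By the triangle inequality, x must be less than 420 + 247 = 667 and greater than |420 − 247| = 173.

173 < x < 667 (ft)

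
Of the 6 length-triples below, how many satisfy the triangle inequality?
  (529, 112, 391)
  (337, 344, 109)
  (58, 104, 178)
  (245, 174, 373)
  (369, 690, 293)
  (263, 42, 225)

(112,391,529): 112+391 ≤ 529 → not valid
(109,337,344): 109+337 > 344 → valid
(58,104,178): 58+104 ≤ 178 → not valid
(174,245,373): 174+245 > 373 → valid
(293,369,690): 293+369 ≤ 690 → not valid
(42,225,263): 42+225 > 263 → valid
3 of the 6 triples form a triangle.

3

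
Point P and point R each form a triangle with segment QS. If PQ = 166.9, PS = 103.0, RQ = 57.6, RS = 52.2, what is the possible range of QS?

From triangle PQS: |166.9 − 103.0| < QS < 166.9 + 103.0, i.e. 63.9 < QS < 269.9.
From triangle RQS: 5.4 < QS < 109.8.
Both must hold, so QS lies in the intersection.

63.9 < QS < 109.8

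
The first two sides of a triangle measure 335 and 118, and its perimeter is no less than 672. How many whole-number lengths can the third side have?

234

Triangle inequality: 217 < x < 453. Perimeter ≥ 672 gives x ≥ 672 − 335 − 118 = 219.
So 219 ≤ x < 453; integers 219 through 452: 234 values.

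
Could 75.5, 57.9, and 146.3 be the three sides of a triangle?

No

The longest side is 146.3, but the other two sum to only 133.4.
133.4 < 146.3, so the triangle inequality fails.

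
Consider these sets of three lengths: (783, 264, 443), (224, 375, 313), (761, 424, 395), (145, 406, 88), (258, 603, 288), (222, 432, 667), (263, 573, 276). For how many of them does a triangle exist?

2

(264,443,783): 264+443 ≤ 783 → not valid
(224,313,375): 224+313 > 375 → valid
(395,424,761): 395+424 > 761 → valid
(88,145,406): 88+145 ≤ 406 → not valid
(258,288,603): 258+288 ≤ 603 → not valid
(222,432,667): 222+432 ≤ 667 → not valid
(263,276,573): 263+276 ≤ 573 → not valid
2 of the 7 triples form a triangle.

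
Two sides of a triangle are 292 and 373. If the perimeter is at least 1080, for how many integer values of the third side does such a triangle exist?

250

Triangle inequality: 81 < x < 665. Perimeter ≥ 1080 gives x ≥ 1080 − 292 − 373 = 415.
So 415 ≤ x < 665; integers 415 through 664: 250 values.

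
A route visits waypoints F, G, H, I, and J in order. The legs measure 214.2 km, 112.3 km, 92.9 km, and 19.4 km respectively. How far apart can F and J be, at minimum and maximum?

The maximum is all hops collinear in one direction: 214.2 + 112.3 + 92.9 + 19.4 = 438.8.
The longest hop is 214.2; the others sum to 224.6. Since 214.2 ≤ 224.6, the path can fold back on itself completely, so the minimum distance is 0.

0 ≤ FJ ≤ 438.8 km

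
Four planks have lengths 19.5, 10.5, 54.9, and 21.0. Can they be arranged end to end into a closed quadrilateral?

For a quadrilateral, each side must be shorter than the sum of the others.
Here the longest side is 54.9, but the remaining 3 sides sum to only 51.0.

No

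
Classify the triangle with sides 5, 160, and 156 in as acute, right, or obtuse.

obtuse

Compare the square of the longest side to the sum of squares of the other two: 5² + 156² = 24361 < 25600 = 160².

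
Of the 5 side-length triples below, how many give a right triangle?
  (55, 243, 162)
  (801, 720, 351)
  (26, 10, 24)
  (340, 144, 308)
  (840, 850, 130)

4

(55,243,162): 55+162 ≤ 243, not a triangle
(801,720,351): 351²+720² = 641601 = 801² → right
(26,10,24): 10²+24² = 676 = 26² → right
(340,144,308): 144²+308² = 115600 = 340² → right
(840,850,130): 130²+840² = 722500 = 850² → right
4 of the 5 are right.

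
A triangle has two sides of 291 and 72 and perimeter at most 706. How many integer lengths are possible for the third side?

Triangle inequality: 219 < x < 363. Perimeter ≤ 706 gives x ≤ 706 − 291 − 72 = 343.
So 219 < x ≤ 343; integers 220 through 343: 124 values.

124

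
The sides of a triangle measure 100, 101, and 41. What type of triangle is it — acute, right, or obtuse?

acute

Compare the square of the longest side to the sum of squares of the other two: 41² + 100² = 11681 > 10201 = 101².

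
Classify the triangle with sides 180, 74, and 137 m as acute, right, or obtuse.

obtuse

Compare the square of the longest side to the sum of squares of the other two: 74² + 137² = 24245 < 32400 = 180².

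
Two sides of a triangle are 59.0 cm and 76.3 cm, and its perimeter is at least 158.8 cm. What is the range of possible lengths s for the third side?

23.5 ≤ s < 135.3

Triangle inequality alone gives 17.3 < s < 135.3.
The perimeter condition gives s ≥ 158.8 − 59.0 − 76.3 = 23.5.
Intersecting the two: 23.5 ≤ s < 135.3.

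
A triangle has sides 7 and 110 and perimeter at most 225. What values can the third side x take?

Triangle inequality alone gives 103 < x < 117.
The perimeter condition gives x ≤ 225 − 7 − 110 = 108.
Intersecting the two: 103 < x ≤ 108.

103 < x ≤ 108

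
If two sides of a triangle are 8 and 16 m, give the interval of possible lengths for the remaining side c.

By the triangle inequality, c must be less than 8 + 16 = 24 and greater than |8 − 16| = 8.

8 < c < 24 (m)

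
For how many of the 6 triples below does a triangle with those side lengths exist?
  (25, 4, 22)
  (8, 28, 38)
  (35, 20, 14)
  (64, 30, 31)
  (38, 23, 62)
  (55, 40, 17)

(4,22,25): 4+22 > 25 → valid
(8,28,38): 8+28 ≤ 38 → not valid
(14,20,35): 14+20 ≤ 35 → not valid
(30,31,64): 30+31 ≤ 64 → not valid
(23,38,62): 23+38 ≤ 62 → not valid
(17,40,55): 17+40 > 55 → valid
2 of the 6 triples form a triangle.

2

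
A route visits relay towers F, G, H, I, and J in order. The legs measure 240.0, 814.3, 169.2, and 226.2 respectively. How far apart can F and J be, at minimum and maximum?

The maximum is all hops collinear in one direction: 240.0 + 814.3 + 169.2 + 226.2 = 1449.7.
The longest hop is 814.3; the others sum to 635.4. Folding the others back against it leaves at least 814.3 − 635.4 = 178.9.

178.9 ≤ FJ ≤ 1449.7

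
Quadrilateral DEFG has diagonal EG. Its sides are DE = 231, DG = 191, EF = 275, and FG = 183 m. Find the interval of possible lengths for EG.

92 < EG < 422

From triangle DEG: |231 − 191| < EG < 231 + 191, i.e. 40 < EG < 422.
From triangle FEG: 92 < EG < 458.
Both must hold, so EG lies in the intersection.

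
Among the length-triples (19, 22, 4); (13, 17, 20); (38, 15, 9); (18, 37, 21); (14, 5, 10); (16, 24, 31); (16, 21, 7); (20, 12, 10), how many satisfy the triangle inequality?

7

(4,19,22): 4+19 > 22 → valid
(13,17,20): 13+17 > 20 → valid
(9,15,38): 9+15 ≤ 38 → not valid
(18,21,37): 18+21 > 37 → valid
(5,10,14): 5+10 > 14 → valid
(16,24,31): 16+24 > 31 → valid
(7,16,21): 7+16 > 21 → valid
(10,12,20): 10+12 > 20 → valid
7 of the 8 triples form a triangle.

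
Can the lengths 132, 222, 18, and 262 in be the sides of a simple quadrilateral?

A quadrilateral exists iff every side is shorter than the sum of the others — equivalently, the longest side is less than the sum of the rest.
Longest side 262 < 372 (sum of the remaining 3), so yes.

Yes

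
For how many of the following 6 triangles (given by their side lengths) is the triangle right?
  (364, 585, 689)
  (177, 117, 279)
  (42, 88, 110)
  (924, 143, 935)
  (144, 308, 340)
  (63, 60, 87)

(364,585,689): 364²+585² = 474721 = 689² → right
(177,117,279): 117²+177² = 45018 < 77841 = 279² → obtuse
(42,88,110): 42²+88² = 9508 < 12100 = 110² → obtuse
(924,143,935): 143²+924² = 874225 = 935² → right
(144,308,340): 144²+308² = 115600 = 340² → right
(63,60,87): 60²+63² = 7569 = 87² → right
4 of the 6 are right.

4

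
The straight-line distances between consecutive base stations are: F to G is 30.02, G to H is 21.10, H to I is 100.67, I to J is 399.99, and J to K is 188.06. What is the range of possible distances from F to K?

The maximum is all hops collinear in one direction: 30.02 + 21.10 + 100.67 + 399.99 + 188.06 = 739.84.
The longest hop is 399.99; the others sum to 339.85. Folding the others back against it leaves at least 399.99 − 339.85 = 60.14.

60.14 ≤ FK ≤ 739.84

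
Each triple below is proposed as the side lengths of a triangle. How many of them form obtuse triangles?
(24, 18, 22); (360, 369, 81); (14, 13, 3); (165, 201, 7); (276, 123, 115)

(24,18,22): 18²+22² = 808 > 576 = 24² → acute
(360,369,81): 81²+360² = 136161 = 369² → right
(14,13,3): 3²+13² = 178 < 196 = 14² → obtuse
(165,201,7): 7+165 ≤ 201, not a triangle
(276,123,115): 115+123 ≤ 276, not a triangle
1 of the 5 is obtuse.

1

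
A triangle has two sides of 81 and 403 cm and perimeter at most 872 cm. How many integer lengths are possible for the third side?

66

Triangle inequality: 322 < x < 484. Perimeter ≤ 872 gives x ≤ 872 − 81 − 403 = 388.
So 322 < x ≤ 388; integers 323 through 388: 66 values.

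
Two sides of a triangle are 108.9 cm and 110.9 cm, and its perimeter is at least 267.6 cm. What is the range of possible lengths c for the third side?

Triangle inequality alone gives 2.0 < c < 219.8.
The perimeter condition gives c ≥ 267.6 − 108.9 − 110.9 = 47.8.
Intersecting the two: 47.8 ≤ c < 219.8.

47.8 ≤ c < 219.8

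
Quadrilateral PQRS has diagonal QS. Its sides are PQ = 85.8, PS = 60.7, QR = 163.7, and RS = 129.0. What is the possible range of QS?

34.7 < QS < 146.5

From triangle PQS: |85.8 − 60.7| < QS < 85.8 + 60.7, i.e. 25.1 < QS < 146.5.
From triangle RQS: 34.7 < QS < 292.7.
Both must hold, so QS lies in the intersection.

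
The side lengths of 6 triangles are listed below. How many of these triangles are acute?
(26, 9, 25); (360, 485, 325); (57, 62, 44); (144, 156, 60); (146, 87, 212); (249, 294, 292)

3

(26,9,25): 9²+25² = 706 > 676 = 26² → acute
(360,485,325): 325²+360² = 235225 = 485² → right
(57,62,44): 44²+57² = 5185 > 3844 = 62² → acute
(144,156,60): 60²+144² = 24336 = 156² → right
(146,87,212): 87²+146² = 28885 < 44944 = 212² → obtuse
(249,294,292): 249²+292² = 147265 > 86436 = 294² → acute
3 of the 6 are acute.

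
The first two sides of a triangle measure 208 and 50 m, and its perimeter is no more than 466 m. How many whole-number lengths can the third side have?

50

Triangle inequality: 158 < x < 258. Perimeter ≤ 466 gives x ≤ 466 − 208 − 50 = 208.
So 158 < x ≤ 208; integers 159 through 208: 50 values.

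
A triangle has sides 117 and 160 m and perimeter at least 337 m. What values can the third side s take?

60 ≤ s < 277

Triangle inequality alone gives 43 < s < 277.
The perimeter condition gives s ≥ 337 − 117 − 160 = 60.
Intersecting the two: 60 ≤ s < 277.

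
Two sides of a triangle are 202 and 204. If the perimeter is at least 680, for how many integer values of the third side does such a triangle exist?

Triangle inequality: 2 < x < 406. Perimeter ≥ 680 gives x ≥ 680 − 202 − 204 = 274.
So 274 ≤ x < 406; integers 274 through 405: 132 values.

132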